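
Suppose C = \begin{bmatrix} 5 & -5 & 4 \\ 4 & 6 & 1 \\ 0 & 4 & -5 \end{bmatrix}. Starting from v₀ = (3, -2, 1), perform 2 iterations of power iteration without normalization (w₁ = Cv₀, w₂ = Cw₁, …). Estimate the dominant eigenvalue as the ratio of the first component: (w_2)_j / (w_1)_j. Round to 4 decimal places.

w1 = Cv₀ = (29, 1, -13)
w2 = Cw1 = (88, 109, 69)
Ratio at component: 88 / 29 = 3.0345

λ ≈ 3.0345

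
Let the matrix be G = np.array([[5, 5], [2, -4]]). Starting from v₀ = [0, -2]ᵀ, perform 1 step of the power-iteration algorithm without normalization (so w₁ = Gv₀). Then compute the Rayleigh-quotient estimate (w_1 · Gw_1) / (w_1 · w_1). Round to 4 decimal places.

-1.9268

w1 = Gv₀ = (-10, 8)
Gw1 = (-10, -52)
w1·Gw1 = (-10)·(-10) + 8·(-52) = -316; w1·w1 = (-10)·(-10) + 8·8 = 164
λ ≈ -316/164 = -1.9268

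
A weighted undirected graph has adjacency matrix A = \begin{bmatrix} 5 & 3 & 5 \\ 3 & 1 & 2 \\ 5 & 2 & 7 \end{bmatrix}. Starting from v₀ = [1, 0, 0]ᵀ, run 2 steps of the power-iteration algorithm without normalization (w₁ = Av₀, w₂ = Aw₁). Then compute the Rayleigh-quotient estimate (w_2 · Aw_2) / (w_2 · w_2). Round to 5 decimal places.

12.17086

w1 = Av₀ = (5·1 + 3·0 + 5·0; 3·1 + 1·0 + 2·0; 5·1 + 2·0 + 7·0) = (5, 3, 5)
w2 = Aw1 = (5·5 + 3·3 + 5·5; 3·5 + 1·3 + 2·5; 5·5 + 2·3 + 7·5) = (59, 28, 66)
Aw2 = (709, 337, 813)
w2·Aw2 = 59·709 + 28·337 + 66·813 = 104925; w2·w2 = 59·59 + 28·28 + 66·66 = 8621
λ ≈ 104925/8621 = 12.17086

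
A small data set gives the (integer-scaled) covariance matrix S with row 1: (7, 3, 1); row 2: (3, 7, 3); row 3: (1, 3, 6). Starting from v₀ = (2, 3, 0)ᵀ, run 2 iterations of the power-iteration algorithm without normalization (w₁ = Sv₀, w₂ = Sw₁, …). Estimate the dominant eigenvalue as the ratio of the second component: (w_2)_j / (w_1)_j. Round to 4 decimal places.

w1 = Sv₀ = (7·2 + 3·3 + 1·0; 3·2 + 7·3 + 3·0; 1·2 + 3·3 + 6·0) = (23, 27, 11)
w2 = Sw1 = (7·23 + 3·27 + 1·11; 3·23 + 7·27 + 3·11; 1·23 + 3·27 + 6·11) = (253, 291, 170)
Ratio at component: 291 / 27 = 10.7778

λ ≈ 10.7778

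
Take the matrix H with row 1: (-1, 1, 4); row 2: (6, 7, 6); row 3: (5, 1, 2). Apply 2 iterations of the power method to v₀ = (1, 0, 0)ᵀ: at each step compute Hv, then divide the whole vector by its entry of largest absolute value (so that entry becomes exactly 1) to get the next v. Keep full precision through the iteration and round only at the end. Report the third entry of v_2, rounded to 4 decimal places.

Hv0 = (-1.00000, 6.00000, 5.00000); divide by 6.00000 → v1 = (-0.16667, 1.00000, 0.83333)
Hv1 = (4.50000, 11.00000, 1.83333); divide by 11.00000 → v2 = (0.40909, 1.00000, 0.16667)
Requested entry of v2: 11/66 = 0.1667

0.1667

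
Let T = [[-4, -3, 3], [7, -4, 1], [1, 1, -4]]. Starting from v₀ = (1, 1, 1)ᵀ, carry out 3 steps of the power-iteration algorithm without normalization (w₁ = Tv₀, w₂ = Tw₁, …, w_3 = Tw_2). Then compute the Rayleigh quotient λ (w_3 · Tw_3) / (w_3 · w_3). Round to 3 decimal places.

-3.430

w1 = Tv₀ = (-4, 4, -2)
w2 = Tw1 = (-2, -46, 8)
w3 = Tw2 = (170, 178, -80)
Tw3 = (-1454, 398, 668)
w3·Tw3 = 170·(-1454) + 178·398 + (-80)·668 = -229776; w3·w3 = 170·170 + 178·178 + (-80)·(-80) = 66984
λ ≈ -229776/66984 = -3.430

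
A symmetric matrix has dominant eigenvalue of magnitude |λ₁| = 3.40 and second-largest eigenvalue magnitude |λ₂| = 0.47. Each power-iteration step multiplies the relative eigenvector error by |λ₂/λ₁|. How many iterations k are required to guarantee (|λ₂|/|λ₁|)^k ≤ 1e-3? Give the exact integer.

|λ₂/λ₁| = 0.47/3.40 = 0.13824
Need k ≥ ln(1e-3) / ln(0.13824) = -6.9078 / -1.9788 ≈ 3.491
Smallest integer k satisfying the bound: 4

4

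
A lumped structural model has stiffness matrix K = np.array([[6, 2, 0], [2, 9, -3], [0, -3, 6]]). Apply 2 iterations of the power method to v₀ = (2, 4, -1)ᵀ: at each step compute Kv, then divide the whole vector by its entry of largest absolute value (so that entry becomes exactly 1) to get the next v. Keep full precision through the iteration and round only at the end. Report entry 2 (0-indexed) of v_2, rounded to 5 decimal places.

-0.49272

Kv0 = (20.000000, 43.000000, -18.000000); divide by 43.000000 → v1 = (0.465116, 1.000000, -0.418605)
Kv1 = (4.790698, 11.186047, -5.511628); divide by 11.186047 → v2 = (0.428274, 1.000000, -0.492723)
Requested entry of v2: -237/481 = -0.49272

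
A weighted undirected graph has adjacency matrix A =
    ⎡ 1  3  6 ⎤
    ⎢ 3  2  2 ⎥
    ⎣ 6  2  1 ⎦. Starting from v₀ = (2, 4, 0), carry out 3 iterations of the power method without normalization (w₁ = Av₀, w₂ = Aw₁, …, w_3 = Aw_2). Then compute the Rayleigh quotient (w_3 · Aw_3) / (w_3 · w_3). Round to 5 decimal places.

8.78789

w1 = Av₀ = (1·2 + 3·4 + 6·0; 3·2 + 2·4 + 2·0; 6·2 + 2·4 + 1·0) = (14, 14, 20)
w2 = Aw1 = (1·14 + 3·14 + 6·20; 3·14 + 2·14 + 2·20; 6·14 + 2·14 + 1·20) = (176, 110, 132)
w3 = Aw2 = (1298, 1012, 1408)
Aw3 = (12782, 8734, 11220)
w3·Aw3 = 1298·12782 + 1012·8734 + 1408·11220 = 41227604; w3·w3 = 1298·1298 + 1012·1012 + 1408·1408 = 4691412
λ ≈ 41227604/4691412 = 8.78789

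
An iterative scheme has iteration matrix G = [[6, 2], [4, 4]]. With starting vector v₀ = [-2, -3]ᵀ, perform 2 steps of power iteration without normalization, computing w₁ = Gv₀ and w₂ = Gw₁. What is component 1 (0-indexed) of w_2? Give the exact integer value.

w1 = Gv₀ = (6·(-2) + 2·(-3); 4·(-2) + 4·(-3)) = (-18, -20)
w2 = Gw1 = (6·(-18) + 2·(-20); 4·(-18) + 4·(-20)) = (-148, -152)
The requested component of w2 is -152.

-152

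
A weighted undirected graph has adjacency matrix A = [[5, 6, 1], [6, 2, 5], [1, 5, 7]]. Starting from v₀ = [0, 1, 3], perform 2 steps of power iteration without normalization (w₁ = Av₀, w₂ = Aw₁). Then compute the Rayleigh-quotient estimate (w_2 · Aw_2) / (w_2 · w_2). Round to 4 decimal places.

w1 = Av₀ = (9, 17, 26)
w2 = Aw1 = (173, 218, 276)
Aw2 = (2449, 2854, 3195)
w2·Aw2 = 173·2449 + 218·2854 + 276·3195 = 1927669; w2·w2 = 173·173 + 218·218 + 276·276 = 153629
λ ≈ 1927669/153629 = 12.5476

λ ≈ 12.5476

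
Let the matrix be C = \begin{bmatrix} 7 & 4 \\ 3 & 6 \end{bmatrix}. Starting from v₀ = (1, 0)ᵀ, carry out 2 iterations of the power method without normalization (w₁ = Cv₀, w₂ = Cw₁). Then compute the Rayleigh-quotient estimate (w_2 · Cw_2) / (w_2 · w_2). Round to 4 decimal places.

w1 = Cv₀ = (7·1 + 4·0; 3·1 + 6·0) = (7, 3)
w2 = Cw1 = (7·7 + 4·3; 3·7 + 6·3) = (61, 39)
Cw2 = (583, 417)
w2·Cw2 = 61·583 + 39·417 = 51826; w2·w2 = 61·61 + 39·39 = 5242
λ ≈ 51826/5242 = 9.8867

9.8867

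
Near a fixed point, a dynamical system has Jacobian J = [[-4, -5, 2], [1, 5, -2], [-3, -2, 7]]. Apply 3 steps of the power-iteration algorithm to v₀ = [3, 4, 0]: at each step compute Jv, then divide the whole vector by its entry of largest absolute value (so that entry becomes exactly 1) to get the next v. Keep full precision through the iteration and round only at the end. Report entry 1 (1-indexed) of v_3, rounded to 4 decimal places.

-0.9103

Jv0 = (-32.00000, 23.00000, -17.00000); divide by -32.00000 → v1 = (1.00000, -0.71875, 0.53125)
Jv1 = (0.65625, -3.65625, 2.15625); divide by -3.65625 → v2 = (-0.17949, 1.00000, -0.58974)
Jv2 = (-5.46154, 6.00000, -5.58974); divide by 6.00000 → v3 = (-0.91026, 1.00000, -0.93162)
Requested entry of v3: -639/702 = -0.9103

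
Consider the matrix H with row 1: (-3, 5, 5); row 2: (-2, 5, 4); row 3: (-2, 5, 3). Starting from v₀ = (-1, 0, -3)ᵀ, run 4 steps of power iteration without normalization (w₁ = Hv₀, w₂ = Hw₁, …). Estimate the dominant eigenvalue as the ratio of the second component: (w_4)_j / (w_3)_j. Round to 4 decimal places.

6.4889

w1 = Hv₀ = (-12, -10, -7)
w2 = Hw1 = (-49, -54, -47)
w3 = Hw2 = (-358, -360, -313)
w4 = Hw3 = (-2291, -2336, -2023)
Ratio at component: -2336 / -360 = 6.4889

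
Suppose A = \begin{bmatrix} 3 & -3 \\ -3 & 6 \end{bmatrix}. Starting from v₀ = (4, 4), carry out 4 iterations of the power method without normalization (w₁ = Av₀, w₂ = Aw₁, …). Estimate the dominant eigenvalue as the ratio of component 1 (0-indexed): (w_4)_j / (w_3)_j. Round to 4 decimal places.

7.8000

w1 = Av₀ = (0, 12)
w2 = Aw1 = (-36, 72)
w3 = Aw2 = (-324, 540)
w4 = Aw3 = (-2592, 4212)
Ratio at component: 4212 / 540 = 7.8000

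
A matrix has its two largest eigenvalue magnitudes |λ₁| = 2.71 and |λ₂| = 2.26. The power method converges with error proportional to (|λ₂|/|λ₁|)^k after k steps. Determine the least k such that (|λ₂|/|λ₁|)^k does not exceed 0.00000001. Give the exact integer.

102

|λ₂/λ₁| = 2.26/2.71 = 0.83395
Need k ≥ ln(0.00000001) / ln(0.83395) = -18.4207 / -0.1816 ≈ 101.445
Smallest integer k satisfying the bound: 102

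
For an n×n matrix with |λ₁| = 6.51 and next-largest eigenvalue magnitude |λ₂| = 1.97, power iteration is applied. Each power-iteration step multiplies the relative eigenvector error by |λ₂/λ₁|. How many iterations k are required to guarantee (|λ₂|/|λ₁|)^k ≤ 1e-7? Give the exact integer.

14

|λ₂/λ₁| = 1.97/6.51 = 0.30261
Need k ≥ ln(1e-7) / ln(0.30261) = -16.1181 / -1.1953 ≈ 13.484
Smallest integer k satisfying the bound: 14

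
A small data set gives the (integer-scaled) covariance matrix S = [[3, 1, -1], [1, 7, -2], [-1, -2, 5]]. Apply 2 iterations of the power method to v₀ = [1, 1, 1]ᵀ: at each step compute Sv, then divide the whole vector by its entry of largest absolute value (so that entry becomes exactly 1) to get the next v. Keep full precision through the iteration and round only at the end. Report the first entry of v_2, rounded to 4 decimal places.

0.3171

Sv0 = (3.00000, 6.00000, 2.00000); divide by 6.00000 → v1 = (0.50000, 1.00000, 0.33333)
Sv1 = (2.16667, 6.83333, -0.83333); divide by 6.83333 → v2 = (0.31707, 1.00000, -0.12195)
Requested entry of v2: 13/41 = 0.3171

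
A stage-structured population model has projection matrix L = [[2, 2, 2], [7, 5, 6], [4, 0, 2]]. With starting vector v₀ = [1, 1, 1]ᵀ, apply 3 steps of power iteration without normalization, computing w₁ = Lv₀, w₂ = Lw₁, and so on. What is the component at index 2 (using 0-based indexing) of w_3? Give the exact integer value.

312

w1 = Lv₀ = (2·1 + 2·1 + 2·1; 7·1 + 5·1 + 6·1; 4·1 + 0·1 + 2·1) = (6, 18, 6)
w2 = Lw1 = (2·6 + 2·18 + 2·6; 7·6 + 5·18 + 6·6; 4·6 + 0·18 + 2·6) = (60, 168, 36)
w3 = Lw2 = (528, 1476, 312)
The requested component of w3 is 312.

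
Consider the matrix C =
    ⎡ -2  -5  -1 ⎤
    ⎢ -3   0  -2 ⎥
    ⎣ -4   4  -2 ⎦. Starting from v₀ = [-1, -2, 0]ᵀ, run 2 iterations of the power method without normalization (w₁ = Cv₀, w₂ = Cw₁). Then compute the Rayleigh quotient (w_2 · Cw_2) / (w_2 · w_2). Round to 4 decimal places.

λ ≈ -5.4386

w1 = Cv₀ = (12, 3, -4)
w2 = Cw1 = (-35, -28, -28)
Cw2 = (238, 161, 84)
w2·Cw2 = (-35)·238 + (-28)·161 + (-28)·84 = -15190; w2·w2 = (-35)·(-35) + (-28)·(-28) + (-28)·(-28) = 2793
λ ≈ -15190/2793 = -5.4386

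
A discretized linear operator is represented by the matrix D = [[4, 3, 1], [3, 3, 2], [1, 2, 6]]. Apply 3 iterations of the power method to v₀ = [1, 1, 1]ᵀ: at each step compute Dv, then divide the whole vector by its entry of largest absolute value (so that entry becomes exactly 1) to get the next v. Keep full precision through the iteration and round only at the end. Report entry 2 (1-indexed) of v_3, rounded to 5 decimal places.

0.82556

Dv0 = (8.000000, 8.000000, 9.000000); divide by 9.000000 → v1 = (0.888889, 0.888889, 1.000000)
Dv1 = (7.222222, 7.333333, 8.666667); divide by 8.666667 → v2 = (0.833333, 0.846154, 1.000000)
Dv2 = (6.871795, 7.038462, 8.525641); divide by 8.525641 → v3 = (0.806015, 0.825564, 1.000000)
Requested entry of v3: 549/665 = 0.82556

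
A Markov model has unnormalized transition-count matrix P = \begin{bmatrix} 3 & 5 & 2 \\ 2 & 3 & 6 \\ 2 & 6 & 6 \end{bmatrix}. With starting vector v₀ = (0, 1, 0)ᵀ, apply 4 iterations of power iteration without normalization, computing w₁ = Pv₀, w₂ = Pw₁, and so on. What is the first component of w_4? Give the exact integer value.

6348

w1 = Pv₀ = (3·0 + 5·1 + 2·0; 2·0 + 3·1 + 6·0; 2·0 + 6·1 + 6·0) = (5, 3, 6)
w2 = Pw1 = (3·5 + 5·3 + 2·6; 2·5 + 3·3 + 6·6; 2·5 + 6·3 + 6·6) = (42, 55, 64)
w3 = Pw2 = (529, 633, 798)
w4 = Pw3 = (6348, 7745, 9644)
The requested component of w4 is 6348.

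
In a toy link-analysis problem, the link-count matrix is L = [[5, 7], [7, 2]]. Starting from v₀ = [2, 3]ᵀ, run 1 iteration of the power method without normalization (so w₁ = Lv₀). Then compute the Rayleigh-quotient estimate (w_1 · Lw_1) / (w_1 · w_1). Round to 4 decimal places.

w1 = Lv₀ = (5·2 + 7·3; 7·2 + 2·3) = (31, 20)
Lw1 = (295, 257)
w1·Lw1 = 31·295 + 20·257 = 14285; w1·w1 = 31·31 + 20·20 = 1361
λ ≈ 14285/1361 = 10.4960

λ ≈ 10.4960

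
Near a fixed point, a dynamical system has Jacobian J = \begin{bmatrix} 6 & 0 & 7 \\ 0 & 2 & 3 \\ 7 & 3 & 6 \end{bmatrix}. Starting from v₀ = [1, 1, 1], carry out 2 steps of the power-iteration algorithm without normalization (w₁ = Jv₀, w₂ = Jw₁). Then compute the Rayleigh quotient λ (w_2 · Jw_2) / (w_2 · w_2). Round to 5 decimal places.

w1 = Jv₀ = (6·1 + 0·1 + 7·1; 0·1 + 2·1 + 3·1; 7·1 + 3·1 + 6·1) = (13, 5, 16)
w2 = Jw1 = (6·13 + 0·5 + 7·16; 0·13 + 2·5 + 3·16; 7·13 + 3·5 + 6·16) = (190, 58, 202)
Jw2 = (2554, 722, 2716)
w2·Jw2 = 190·2554 + 58·722 + 202·2716 = 1075768; w2·w2 = 190·190 + 58·58 + 202·202 = 80268
λ ≈ 1075768/80268 = 13.40220

λ ≈ 13.40220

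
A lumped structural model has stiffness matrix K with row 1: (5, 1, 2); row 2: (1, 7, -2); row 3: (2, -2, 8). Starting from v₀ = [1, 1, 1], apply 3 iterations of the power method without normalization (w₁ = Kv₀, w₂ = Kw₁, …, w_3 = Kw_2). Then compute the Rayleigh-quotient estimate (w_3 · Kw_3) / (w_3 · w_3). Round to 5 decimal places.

w1 = Kv₀ = (8, 6, 8)
w2 = Kw1 = (62, 34, 68)
w3 = Kw2 = (480, 164, 600)
Kw3 = (3764, 428, 5432)
w3·Kw3 = 480·3764 + 164·428 + 600·5432 = 5136112; w3·w3 = 480·480 + 164·164 + 600·600 = 617296
λ ≈ 5136112/617296 = 8.32034

8.32034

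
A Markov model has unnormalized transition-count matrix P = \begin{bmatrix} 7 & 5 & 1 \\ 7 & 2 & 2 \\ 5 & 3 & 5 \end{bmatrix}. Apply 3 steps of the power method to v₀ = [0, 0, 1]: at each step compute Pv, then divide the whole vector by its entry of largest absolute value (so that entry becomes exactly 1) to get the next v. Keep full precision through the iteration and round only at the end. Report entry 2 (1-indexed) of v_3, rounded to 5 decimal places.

Pv0 = (1.000000, 2.000000, 5.000000); divide by 5.000000 → v1 = (0.200000, 0.400000, 1.000000)
Pv1 = (4.400000, 4.200000, 7.200000); divide by 7.200000 → v2 = (0.611111, 0.583333, 1.000000)
Pv2 = (8.194444, 7.444444, 9.805556); divide by 9.805556 → v3 = (0.835694, 0.759207, 1.000000)
Requested entry of v3: 268/353 = 0.75921

0.75921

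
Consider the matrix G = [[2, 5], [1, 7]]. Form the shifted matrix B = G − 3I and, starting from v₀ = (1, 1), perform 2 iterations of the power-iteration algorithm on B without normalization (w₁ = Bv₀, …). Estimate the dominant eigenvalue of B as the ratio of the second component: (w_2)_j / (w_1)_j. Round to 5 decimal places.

B = G − 3I has rows (-1, 5); (1, 4)
w1 = Bv₀ = (4, 5)
w2 = Bw1 = (21, 24)
Ratio: 24/5 = 4.80000

μ ≈ 4.80000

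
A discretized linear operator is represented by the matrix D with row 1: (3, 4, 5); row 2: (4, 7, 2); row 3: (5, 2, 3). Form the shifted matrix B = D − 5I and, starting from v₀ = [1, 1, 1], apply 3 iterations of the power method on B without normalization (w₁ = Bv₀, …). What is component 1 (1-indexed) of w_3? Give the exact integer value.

335

B = D − 5I has rows (-2, 4, 5); (4, 2, 2); (5, 2, -2)
w1 = Bv₀ = ((-2)·1 + 4·1 + 5·1; 4·1 + 2·1 + 2·1; 5·1 + 2·1 + (-2)·1) = (7, 8, 5)
w2 = Bw1 = ((-2)·7 + 4·8 + 5·5; 4·7 + 2·8 + 2·5; 5·7 + 2·8 + (-2)·5) = (43, 54, 41)
w3 = Bw2 = (335, 362, 241)
Requested component of w3: 335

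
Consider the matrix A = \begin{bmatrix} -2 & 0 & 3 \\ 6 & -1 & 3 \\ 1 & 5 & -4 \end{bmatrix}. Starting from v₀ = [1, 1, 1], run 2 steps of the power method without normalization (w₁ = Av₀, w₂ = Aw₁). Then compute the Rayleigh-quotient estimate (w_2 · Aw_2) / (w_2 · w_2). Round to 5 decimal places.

-2.42997

w1 = Av₀ = ((-2)·1 + 0·1 + 3·1; 6·1 + (-1)·1 + 3·1; 1·1 + 5·1 + (-4)·1) = (1, 8, 2)
w2 = Aw1 = ((-2)·1 + 0·8 + 3·2; 6·1 + (-1)·8 + 3·2; 1·1 + 5·8 + (-4)·2) = (4, 4, 33)
Aw2 = (91, 119, -108)
w2·Aw2 = 4·91 + 4·119 + 33·(-108) = -2724; w2·w2 = 4·4 + 4·4 + 33·33 = 1121
λ ≈ -2724/1121 = -2.42997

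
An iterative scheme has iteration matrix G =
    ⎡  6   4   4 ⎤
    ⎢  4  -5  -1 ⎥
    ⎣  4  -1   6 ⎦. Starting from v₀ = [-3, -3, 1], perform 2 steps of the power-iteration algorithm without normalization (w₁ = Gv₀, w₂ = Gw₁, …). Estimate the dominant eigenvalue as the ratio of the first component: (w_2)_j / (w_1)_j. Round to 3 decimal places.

λ ≈ 6.154

w1 = Gv₀ = (6·(-3) + 4·(-3) + 4·1; 4·(-3) + (-5)·(-3) + (-1)·1; 4·(-3) + (-1)·(-3) + 6·1) = (-26, 2, -3)
w2 = Gw1 = (6·(-26) + 4·2 + 4·(-3); 4·(-26) + (-5)·2 + (-1)·(-3); 4·(-26) + (-1)·2 + 6·(-3)) = (-160, -111, -124)
Ratio at component: -160 / -26 = 6.154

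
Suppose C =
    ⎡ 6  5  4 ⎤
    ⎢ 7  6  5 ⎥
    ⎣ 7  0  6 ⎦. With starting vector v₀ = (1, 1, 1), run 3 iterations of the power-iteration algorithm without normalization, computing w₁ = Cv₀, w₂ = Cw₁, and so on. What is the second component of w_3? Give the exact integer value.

4207

w1 = Cv₀ = (6·1 + 5·1 + 4·1; 7·1 + 6·1 + 5·1; 7·1 + 0·1 + 6·1) = (15, 18, 13)
w2 = Cw1 = (6·15 + 5·18 + 4·13; 7·15 + 6·18 + 5·13; 7·15 + 0·18 + 6·13) = (232, 278, 183)
w3 = Cw2 = (3514, 4207, 2722)
The requested component of w3 is 4207.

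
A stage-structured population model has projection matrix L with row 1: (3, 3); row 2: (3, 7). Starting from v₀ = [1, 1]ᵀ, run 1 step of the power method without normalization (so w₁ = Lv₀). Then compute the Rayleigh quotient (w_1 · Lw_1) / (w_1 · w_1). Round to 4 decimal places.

8.5882

w1 = Lv₀ = (3·1 + 3·1; 3·1 + 7·1) = (6, 10)
Lw1 = (48, 88)
w1·Lw1 = 6·48 + 10·88 = 1168; w1·w1 = 6·6 + 10·10 = 136
λ ≈ 1168/136 = 8.5882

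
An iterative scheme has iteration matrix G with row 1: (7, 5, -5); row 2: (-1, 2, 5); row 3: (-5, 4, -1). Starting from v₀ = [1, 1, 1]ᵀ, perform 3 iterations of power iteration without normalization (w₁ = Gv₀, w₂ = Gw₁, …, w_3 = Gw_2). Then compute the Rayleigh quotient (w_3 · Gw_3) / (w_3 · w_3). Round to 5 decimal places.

9.15772

w1 = Gv₀ = (7·1 + 5·1 + (-5)·1; (-1)·1 + 2·1 + 5·1; (-5)·1 + 4·1 + (-1)·1) = (7, 6, -2)
w2 = Gw1 = (7·7 + 5·6 + (-5)·(-2); (-1)·7 + 2·6 + 5·(-2); (-5)·7 + 4·6 + (-1)·(-2)) = (89, -5, -9)
w3 = Gw2 = (643, -144, -456)
Gw3 = (6061, -3211, -3335)
w3·Gw3 = 643·6061 + (-144)·(-3211) + (-456)·(-3335) = 5880367; w3·w3 = 643·643 + (-144)·(-144) + (-456)·(-456) = 642121
λ ≈ 5880367/642121 = 9.15772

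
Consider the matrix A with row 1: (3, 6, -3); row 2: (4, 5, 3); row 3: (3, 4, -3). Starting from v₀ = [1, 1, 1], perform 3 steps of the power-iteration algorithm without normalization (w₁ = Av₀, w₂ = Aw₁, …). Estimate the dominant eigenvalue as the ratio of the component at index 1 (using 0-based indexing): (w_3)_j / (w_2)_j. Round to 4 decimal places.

9.9375

w1 = Av₀ = (3·1 + 6·1 + (-3)·1; 4·1 + 5·1 + 3·1; 3·1 + 4·1 + (-3)·1) = (6, 12, 4)
w2 = Aw1 = (3·6 + 6·12 + (-3)·4; 4·6 + 5·12 + 3·4; 3·6 + 4·12 + (-3)·4) = (78, 96, 54)
w3 = Aw2 = (648, 954, 456)
Ratio at component: 954 / 96 = 9.9375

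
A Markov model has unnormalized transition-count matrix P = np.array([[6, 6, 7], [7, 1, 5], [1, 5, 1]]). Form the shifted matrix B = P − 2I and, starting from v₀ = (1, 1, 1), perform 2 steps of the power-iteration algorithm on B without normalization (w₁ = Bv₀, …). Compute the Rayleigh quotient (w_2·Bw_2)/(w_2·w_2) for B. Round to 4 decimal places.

B = P − 2I has rows (4, 6, 7); (7, -1, 5); (1, 5, -1)
w1 = Bv₀ = (4·1 + 6·1 + 7·1; 7·1 + (-1)·1 + 5·1; 1·1 + 5·1 + (-1)·1) = (17, 11, 5)
w2 = Bw1 = (4·17 + 6·11 + 7·5; 7·17 + (-1)·11 + 5·5; 1·17 + 5·11 + (-1)·5) = (169, 133, 67)
Bw2 = (1943, 1385, 767)
w2·Bw2 = 563961; w2·w2 = 50739; μ ≈ 563961/50739 = 11.1149

11.1149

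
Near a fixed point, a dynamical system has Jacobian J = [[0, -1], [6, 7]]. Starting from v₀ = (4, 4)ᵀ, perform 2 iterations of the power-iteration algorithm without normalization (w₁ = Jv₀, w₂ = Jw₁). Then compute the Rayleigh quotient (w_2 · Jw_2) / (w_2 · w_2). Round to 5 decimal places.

6.09278

w1 = Jv₀ = (-4, 52)
w2 = Jw1 = (-52, 340)
Jw2 = (-340, 2068)
w2·Jw2 = (-52)·(-340) + 340·2068 = 720800; w2·w2 = (-52)·(-52) + 340·340 = 118304
λ ≈ 720800/118304 = 6.09278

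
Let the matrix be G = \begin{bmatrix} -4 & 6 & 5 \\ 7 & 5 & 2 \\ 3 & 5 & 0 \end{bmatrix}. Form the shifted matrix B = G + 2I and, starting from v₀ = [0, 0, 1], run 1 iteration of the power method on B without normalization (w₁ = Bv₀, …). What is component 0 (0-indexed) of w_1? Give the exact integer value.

B = G + 2I has rows (-2, 6, 5); (7, 7, 2); (3, 5, 2)
w1 = Bv₀ = ((-2)·0 + 6·0 + 5·1; 7·0 + 7·0 + 2·1; 3·0 + 5·0 + 2·1) = (5, 2, 2)
Requested component of w1: 5

5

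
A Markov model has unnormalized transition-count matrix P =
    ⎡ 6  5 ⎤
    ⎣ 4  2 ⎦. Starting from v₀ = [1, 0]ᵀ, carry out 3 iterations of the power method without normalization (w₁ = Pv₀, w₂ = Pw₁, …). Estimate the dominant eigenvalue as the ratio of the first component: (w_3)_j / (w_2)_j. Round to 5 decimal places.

8.85714

w1 = Pv₀ = (6·1 + 5·0; 4·1 + 2·0) = (6, 4)
w2 = Pw1 = (6·6 + 5·4; 4·6 + 2·4) = (56, 32)
w3 = Pw2 = (496, 288)
Ratio at component: 496 / 56 = 8.85714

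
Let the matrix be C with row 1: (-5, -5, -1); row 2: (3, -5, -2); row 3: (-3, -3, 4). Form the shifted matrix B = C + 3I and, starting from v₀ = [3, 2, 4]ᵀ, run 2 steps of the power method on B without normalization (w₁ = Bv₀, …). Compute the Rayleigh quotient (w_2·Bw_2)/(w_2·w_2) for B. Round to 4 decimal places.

B = C + 3I has rows (-2, -5, -1); (3, -2, -2); (-3, -3, 7)
w1 = Bv₀ = (-20, -3, 13)
w2 = Bw1 = (42, -80, 160)
Bw2 = (156, -34, 1234)
w2·Bw2 = 206712; w2·w2 = 33764; μ ≈ 206712/33764 = 6.1223

μ ≈ 6.1223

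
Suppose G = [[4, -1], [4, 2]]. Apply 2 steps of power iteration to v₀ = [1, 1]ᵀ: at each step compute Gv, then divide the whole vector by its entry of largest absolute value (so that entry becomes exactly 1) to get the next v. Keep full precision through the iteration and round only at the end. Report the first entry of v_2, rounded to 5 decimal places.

0.25000

Gv0 = (3.000000, 6.000000); divide by 6.000000 → v1 = (0.500000, 1.000000)
Gv1 = (1.000000, 4.000000); divide by 4.000000 → v2 = (0.250000, 1.000000)
Requested entry of v2: 6/24 = 0.25000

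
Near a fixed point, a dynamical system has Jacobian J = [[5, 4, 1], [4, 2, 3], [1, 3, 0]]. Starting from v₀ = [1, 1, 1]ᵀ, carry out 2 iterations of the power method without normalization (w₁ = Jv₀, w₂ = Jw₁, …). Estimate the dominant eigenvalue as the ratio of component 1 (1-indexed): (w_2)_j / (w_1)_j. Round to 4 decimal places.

9.0000

w1 = Jv₀ = (5·1 + 4·1 + 1·1; 4·1 + 2·1 + 3·1; 1·1 + 3·1 + 0·1) = (10, 9, 4)
w2 = Jw1 = (5·10 + 4·9 + 1·4; 4·10 + 2·9 + 3·4; 1·10 + 3·9 + 0·4) = (90, 70, 37)
Ratio at component: 90 / 10 = 9.0000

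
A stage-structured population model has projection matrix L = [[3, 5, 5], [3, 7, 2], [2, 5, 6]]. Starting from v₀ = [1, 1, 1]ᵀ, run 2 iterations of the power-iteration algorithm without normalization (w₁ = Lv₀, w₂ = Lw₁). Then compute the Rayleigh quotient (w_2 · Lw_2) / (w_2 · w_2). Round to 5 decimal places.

w1 = Lv₀ = (3·1 + 5·1 + 5·1; 3·1 + 7·1 + 2·1; 2·1 + 5·1 + 6·1) = (13, 12, 13)
w2 = Lw1 = (3·13 + 5·12 + 5·13; 3·13 + 7·12 + 2·13; 2·13 + 5·12 + 6·13) = (164, 149, 164)
Lw2 = (2057, 1863, 2057)
w2·Lw2 = 164·2057 + 149·1863 + 164·2057 = 952283; w2·w2 = 164·164 + 149·149 + 164·164 = 75993
λ ≈ 952283/75993 = 12.53119

12.53119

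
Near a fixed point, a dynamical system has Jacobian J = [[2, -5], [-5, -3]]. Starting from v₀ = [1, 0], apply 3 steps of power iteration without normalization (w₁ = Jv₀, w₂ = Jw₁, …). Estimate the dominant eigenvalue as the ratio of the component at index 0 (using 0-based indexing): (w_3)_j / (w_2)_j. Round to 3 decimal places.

1.138

w1 = Jv₀ = (2·1 + (-5)·0; (-5)·1 + (-3)·0) = (2, -5)
w2 = Jw1 = (2·2 + (-5)·(-5); (-5)·2 + (-3)·(-5)) = (29, 5)
w3 = Jw2 = (33, -160)
Ratio at component: 33 / 29 = 1.138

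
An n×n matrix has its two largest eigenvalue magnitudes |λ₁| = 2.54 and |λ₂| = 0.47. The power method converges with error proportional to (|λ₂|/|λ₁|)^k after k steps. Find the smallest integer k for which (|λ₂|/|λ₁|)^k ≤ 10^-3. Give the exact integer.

5

|λ₂/λ₁| = 0.47/2.54 = 0.18504
Need k ≥ ln(10^-3) / ln(0.18504) = -6.9078 / -1.6872 ≈ 4.094
Smallest integer k satisfying the bound: 5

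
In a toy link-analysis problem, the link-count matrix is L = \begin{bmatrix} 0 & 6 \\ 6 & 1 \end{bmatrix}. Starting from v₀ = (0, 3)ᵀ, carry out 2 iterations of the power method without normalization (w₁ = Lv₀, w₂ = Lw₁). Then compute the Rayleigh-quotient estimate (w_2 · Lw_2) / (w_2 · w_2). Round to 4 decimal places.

λ ≈ 2.8705

w1 = Lv₀ = (0·0 + 6·3; 6·0 + 1·3) = (18, 3)
w2 = Lw1 = (0·18 + 6·3; 6·18 + 1·3) = (18, 111)
Lw2 = (666, 219)
w2·Lw2 = 18·666 + 111·219 = 36297; w2·w2 = 18·18 + 111·111 = 12645
λ ≈ 36297/12645 = 2.8705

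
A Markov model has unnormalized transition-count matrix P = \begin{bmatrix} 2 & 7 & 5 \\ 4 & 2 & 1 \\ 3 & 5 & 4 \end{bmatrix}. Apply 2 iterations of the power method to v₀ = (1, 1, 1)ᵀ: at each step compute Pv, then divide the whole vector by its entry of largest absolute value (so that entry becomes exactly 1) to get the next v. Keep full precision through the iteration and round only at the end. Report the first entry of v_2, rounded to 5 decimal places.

Pv0 = (14.000000, 7.000000, 12.000000); divide by 14.000000 → v1 = (1.000000, 0.500000, 0.857143)
Pv1 = (9.785714, 5.857143, 8.928571); divide by 9.785714 → v2 = (1.000000, 0.598540, 0.912409)
Requested entry of v2: 137/137 = 1.00000

1.00000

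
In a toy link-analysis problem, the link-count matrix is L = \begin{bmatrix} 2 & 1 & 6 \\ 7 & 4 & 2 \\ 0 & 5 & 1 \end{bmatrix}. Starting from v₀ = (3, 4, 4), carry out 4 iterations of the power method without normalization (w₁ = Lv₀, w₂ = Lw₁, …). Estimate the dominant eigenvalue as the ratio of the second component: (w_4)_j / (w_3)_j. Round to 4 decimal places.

w1 = Lv₀ = (34, 45, 24)
w2 = Lw1 = (257, 466, 249)
w3 = Lw2 = (2474, 4161, 2579)
w4 = Lw3 = (24583, 39120, 23384)
Ratio at component: 39120 / 4161 = 9.4016

λ ≈ 9.4016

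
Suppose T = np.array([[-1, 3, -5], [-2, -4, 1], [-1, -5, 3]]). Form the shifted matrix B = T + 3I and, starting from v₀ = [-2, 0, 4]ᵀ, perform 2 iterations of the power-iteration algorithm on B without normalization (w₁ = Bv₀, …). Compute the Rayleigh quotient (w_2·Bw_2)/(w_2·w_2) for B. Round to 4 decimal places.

μ ≈ 5.0955

B = T + 3I has rows (2, 3, -5); (-2, -1, 1); (-1, -5, 6)
w1 = Bv₀ = (-24, 8, 26)
w2 = Bw1 = (-154, 66, 140)
Bw2 = (-810, 382, 664)
w2·Bw2 = 242912; w2·w2 = 47672; μ ≈ 242912/47672 = 5.0955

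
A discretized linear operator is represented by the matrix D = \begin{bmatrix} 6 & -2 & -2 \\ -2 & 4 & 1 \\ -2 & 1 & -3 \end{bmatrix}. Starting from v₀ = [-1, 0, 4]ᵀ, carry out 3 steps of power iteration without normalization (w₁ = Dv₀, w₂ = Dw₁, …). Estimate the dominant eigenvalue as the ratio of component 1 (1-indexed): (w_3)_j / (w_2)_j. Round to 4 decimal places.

8.7895

w1 = Dv₀ = (6·(-1) + (-2)·0 + (-2)·4; (-2)·(-1) + 4·0 + 1·4; (-2)·(-1) + 1·0 + (-3)·4) = (-14, 6, -10)
w2 = Dw1 = (6·(-14) + (-2)·6 + (-2)·(-10); (-2)·(-14) + 4·6 + 1·(-10); (-2)·(-14) + 1·6 + (-3)·(-10)) = (-76, 42, 64)
w3 = Dw2 = (-668, 384, 2)
Ratio at component: -668 / -76 = 8.7895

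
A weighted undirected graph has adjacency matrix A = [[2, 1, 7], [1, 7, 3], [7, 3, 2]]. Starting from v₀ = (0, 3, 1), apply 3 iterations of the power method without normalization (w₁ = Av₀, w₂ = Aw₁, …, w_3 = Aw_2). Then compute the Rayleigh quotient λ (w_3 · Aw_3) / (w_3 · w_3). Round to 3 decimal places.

w1 = Av₀ = (2·0 + 1·3 + 7·1; 1·0 + 7·3 + 3·1; 7·0 + 3·3 + 2·1) = (10, 24, 11)
w2 = Aw1 = (2·10 + 1·24 + 7·11; 1·10 + 7·24 + 3·11; 7·10 + 3·24 + 2·11) = (121, 211, 164)
w3 = Aw2 = (1601, 2090, 1808)
Aw3 = (17948, 21655, 21093)
w3·Aw3 = 1601·17948 + 2090·21655 + 1808·21093 = 112129842; w3·w3 = 1601·1601 + 2090·2090 + 1808·1808 = 10200165
λ ≈ 112129842/10200165 = 10.993

λ ≈ 10.993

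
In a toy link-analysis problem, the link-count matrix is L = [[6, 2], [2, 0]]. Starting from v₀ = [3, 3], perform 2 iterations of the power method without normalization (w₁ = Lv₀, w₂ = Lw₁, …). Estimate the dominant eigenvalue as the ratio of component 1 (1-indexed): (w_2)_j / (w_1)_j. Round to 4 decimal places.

w1 = Lv₀ = (6·3 + 2·3; 2·3 + 0·3) = (24, 6)
w2 = Lw1 = (6·24 + 2·6; 2·24 + 0·6) = (156, 48)
Ratio at component: 156 / 24 = 6.5000

6.5000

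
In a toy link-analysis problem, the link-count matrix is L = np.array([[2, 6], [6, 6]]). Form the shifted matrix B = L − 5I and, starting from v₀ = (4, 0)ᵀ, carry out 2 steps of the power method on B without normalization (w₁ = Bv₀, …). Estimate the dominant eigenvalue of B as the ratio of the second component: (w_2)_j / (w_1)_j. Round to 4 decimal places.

B = L − 5I has rows (-3, 6); (6, 1)
w1 = Bv₀ = (-12, 24)
w2 = Bw1 = (180, -48)
Ratio: -48/24 = -2.0000

-2.0000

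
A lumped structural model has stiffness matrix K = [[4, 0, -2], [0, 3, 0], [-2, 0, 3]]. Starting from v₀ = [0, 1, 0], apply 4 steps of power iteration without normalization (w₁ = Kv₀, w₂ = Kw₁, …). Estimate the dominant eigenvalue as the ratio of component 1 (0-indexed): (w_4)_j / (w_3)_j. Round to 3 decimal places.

w1 = Kv₀ = (4·0 + 0·1 + (-2)·0; 0·0 + 3·1 + 0·0; (-2)·0 + 0·1 + 3·0) = (0, 3, 0)
w2 = Kw1 = (4·0 + 0·3 + (-2)·0; 0·0 + 3·3 + 0·0; (-2)·0 + 0·3 + 3·0) = (0, 9, 0)
w3 = Kw2 = (0, 27, 0)
w4 = Kw3 = (0, 81, 0)
Ratio at component: 81 / 27 = 3.000

λ ≈ 3.000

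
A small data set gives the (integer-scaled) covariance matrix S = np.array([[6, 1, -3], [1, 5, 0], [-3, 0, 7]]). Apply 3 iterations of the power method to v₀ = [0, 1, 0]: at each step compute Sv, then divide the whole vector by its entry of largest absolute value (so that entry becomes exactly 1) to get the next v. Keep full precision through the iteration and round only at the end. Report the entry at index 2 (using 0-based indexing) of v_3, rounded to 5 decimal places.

-0.38298

Sv0 = (1.000000, 5.000000, 0.000000); divide by 5.000000 → v1 = (0.200000, 1.000000, 0.000000)
Sv1 = (2.200000, 5.200000, -0.600000); divide by 5.200000 → v2 = (0.423077, 1.000000, -0.115385)
Sv2 = (3.884615, 5.423077, -2.076923); divide by 5.423077 → v3 = (0.716312, 1.000000, -0.382979)
Requested entry of v3: -54/141 = -0.38298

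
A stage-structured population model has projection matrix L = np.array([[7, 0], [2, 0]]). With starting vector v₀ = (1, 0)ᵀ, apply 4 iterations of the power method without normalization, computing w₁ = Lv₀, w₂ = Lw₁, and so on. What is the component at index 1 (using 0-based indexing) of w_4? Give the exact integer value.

w1 = Lv₀ = (7·1 + 0·0; 2·1 + 0·0) = (7, 2)
w2 = Lw1 = (7·7 + 0·2; 2·7 + 0·2) = (49, 14)
w3 = Lw2 = (343, 98)
w4 = Lw3 = (2401, 686)
The requested component of w4 is 686.

686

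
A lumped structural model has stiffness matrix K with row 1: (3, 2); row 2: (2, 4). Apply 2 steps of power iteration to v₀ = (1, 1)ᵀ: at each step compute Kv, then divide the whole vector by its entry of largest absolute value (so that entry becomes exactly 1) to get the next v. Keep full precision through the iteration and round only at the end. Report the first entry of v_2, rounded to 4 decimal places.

Kv0 = (5.00000, 6.00000); divide by 6.00000 → v1 = (0.83333, 1.00000)
Kv1 = (4.50000, 5.66667); divide by 5.66667 → v2 = (0.79412, 1.00000)
Requested entry of v2: 27/34 = 0.7941

0.7941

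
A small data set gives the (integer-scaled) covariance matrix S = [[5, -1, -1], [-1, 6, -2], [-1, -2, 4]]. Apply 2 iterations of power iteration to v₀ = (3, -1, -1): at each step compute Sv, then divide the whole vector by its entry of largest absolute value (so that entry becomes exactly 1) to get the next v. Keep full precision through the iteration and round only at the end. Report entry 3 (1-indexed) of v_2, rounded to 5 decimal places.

Sv0 = (17.000000, -7.000000, -5.000000); divide by 17.000000 → v1 = (1.000000, -0.411765, -0.294118)
Sv1 = (5.705882, -2.882353, -1.352941); divide by 5.705882 → v2 = (1.000000, -0.505155, -0.237113)
Requested entry of v2: -23/97 = -0.23711

-0.23711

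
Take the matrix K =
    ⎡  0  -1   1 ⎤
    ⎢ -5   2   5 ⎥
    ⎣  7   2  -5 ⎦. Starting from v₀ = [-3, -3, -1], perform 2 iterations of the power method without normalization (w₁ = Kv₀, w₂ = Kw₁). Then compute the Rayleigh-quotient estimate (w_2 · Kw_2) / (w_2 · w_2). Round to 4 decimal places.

w1 = Kv₀ = (0·(-3) + (-1)·(-3) + 1·(-1); (-5)·(-3) + 2·(-3) + 5·(-1); 7·(-3) + 2·(-3) + (-5)·(-1)) = (2, 4, -22)
w2 = Kw1 = (0·2 + (-1)·4 + 1·(-22); (-5)·2 + 2·4 + 5·(-22); 7·2 + 2·4 + (-5)·(-22)) = (-26, -112, 132)
Kw2 = (244, 566, -1066)
w2·Kw2 = (-26)·244 + (-112)·566 + 132·(-1066) = -210448; w2·w2 = (-26)·(-26) + (-112)·(-112) + 132·132 = 30644
λ ≈ -210448/30644 = -6.8675

λ ≈ -6.8675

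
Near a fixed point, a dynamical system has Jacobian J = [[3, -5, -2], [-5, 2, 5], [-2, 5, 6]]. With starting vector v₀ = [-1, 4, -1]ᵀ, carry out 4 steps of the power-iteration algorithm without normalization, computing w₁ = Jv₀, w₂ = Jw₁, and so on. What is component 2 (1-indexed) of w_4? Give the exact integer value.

24479

w1 = Jv₀ = (3·(-1) + (-5)·4 + (-2)·(-1); (-5)·(-1) + 2·4 + 5·(-1); (-2)·(-1) + 5·4 + 6·(-1)) = (-21, 8, 16)
w2 = Jw1 = (3·(-21) + (-5)·8 + (-2)·16; (-5)·(-21) + 2·8 + 5·16; (-2)·(-21) + 5·8 + 6·16) = (-135, 201, 178)
w3 = Jw2 = (-1766, 1967, 2343)
w4 = Jw3 = (-19819, 24479, 27425)
The requested component of w4 is 24479.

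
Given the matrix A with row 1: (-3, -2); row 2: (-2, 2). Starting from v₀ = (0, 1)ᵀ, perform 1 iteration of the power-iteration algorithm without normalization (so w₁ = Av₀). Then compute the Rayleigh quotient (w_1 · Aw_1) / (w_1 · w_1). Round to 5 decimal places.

1.50000

w1 = Av₀ = ((-3)·0 + (-2)·1; (-2)·0 + 2·1) = (-2, 2)
Aw1 = (2, 8)
w1·Aw1 = (-2)·2 + 2·8 = 12; w1·w1 = (-2)·(-2) + 2·2 = 8
λ ≈ 12/8 = 1.50000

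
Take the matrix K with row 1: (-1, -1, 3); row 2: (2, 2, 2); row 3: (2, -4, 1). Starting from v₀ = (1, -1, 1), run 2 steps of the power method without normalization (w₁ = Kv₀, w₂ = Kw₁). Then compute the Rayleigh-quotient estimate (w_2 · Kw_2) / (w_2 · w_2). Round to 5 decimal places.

λ ≈ 1.70945

w1 = Kv₀ = (3, 2, 7)
w2 = Kw1 = (16, 24, 5)
Kw2 = (-25, 90, -59)
w2·Kw2 = 16·(-25) + 24·90 + 5·(-59) = 1465; w2·w2 = 16·16 + 24·24 + 5·5 = 857
λ ≈ 1465/857 = 1.70945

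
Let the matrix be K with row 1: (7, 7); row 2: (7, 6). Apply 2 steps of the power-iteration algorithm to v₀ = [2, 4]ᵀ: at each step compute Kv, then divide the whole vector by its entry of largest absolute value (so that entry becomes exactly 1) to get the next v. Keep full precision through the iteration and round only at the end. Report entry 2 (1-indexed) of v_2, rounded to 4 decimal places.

0.9321

Kv0 = (42.00000, 38.00000); divide by 42.00000 → v1 = (1.00000, 0.90476)
Kv1 = (13.33333, 12.42857); divide by 13.33333 → v2 = (1.00000, 0.93214)
Requested entry of v2: 522/560 = 0.9321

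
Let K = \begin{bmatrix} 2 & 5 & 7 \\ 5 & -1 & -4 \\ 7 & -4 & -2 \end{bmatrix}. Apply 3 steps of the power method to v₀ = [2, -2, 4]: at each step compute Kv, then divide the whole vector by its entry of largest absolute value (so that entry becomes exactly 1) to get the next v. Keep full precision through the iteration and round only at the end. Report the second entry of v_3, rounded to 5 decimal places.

Kv0 = (22.000000, -4.000000, 14.000000); divide by 22.000000 → v1 = (1.000000, -0.181818, 0.636364)
Kv1 = (5.545455, 2.636364, 6.454545); divide by 6.454545 → v2 = (0.859155, 0.408451, 1.000000)
Kv2 = (10.760563, -0.112676, 2.380282); divide by 10.760563 → v3 = (1.000000, -0.010471, 0.221204)
Requested entry of v3: -16/1528 = -0.01047

-0.01047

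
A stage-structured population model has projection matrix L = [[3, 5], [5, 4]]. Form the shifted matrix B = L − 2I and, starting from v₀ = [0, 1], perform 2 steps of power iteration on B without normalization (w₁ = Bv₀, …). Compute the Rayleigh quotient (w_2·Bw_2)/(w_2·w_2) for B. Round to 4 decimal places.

B = L − 2I has rows (1, 5); (5, 2)
w1 = Bv₀ = (5, 2)
w2 = Bw1 = (15, 29)
Bw2 = (160, 133)
w2·Bw2 = 6257; w2·w2 = 1066; μ ≈ 6257/1066 = 5.8696

5.8696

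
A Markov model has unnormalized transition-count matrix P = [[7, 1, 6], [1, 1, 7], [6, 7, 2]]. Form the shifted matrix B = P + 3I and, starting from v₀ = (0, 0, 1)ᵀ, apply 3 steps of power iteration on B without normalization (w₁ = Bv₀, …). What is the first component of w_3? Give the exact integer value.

1699

B = P + 3I has rows (10, 1, 6); (1, 4, 7); (6, 7, 5)
w1 = Bv₀ = (10·0 + 1·0 + 6·1; 1·0 + 4·0 + 7·1; 6·0 + 7·0 + 5·1) = (6, 7, 5)
w2 = Bw1 = (10·6 + 1·7 + 6·5; 1·6 + 4·7 + 7·5; 6·6 + 7·7 + 5·5) = (97, 69, 110)
w3 = Bw2 = (1699, 1143, 1615)
Requested component of w3: 1699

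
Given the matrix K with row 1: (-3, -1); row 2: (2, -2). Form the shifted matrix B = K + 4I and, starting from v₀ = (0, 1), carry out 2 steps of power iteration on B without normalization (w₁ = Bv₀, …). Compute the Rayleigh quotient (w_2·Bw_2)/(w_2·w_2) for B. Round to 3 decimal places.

μ ≈ 0.846

B = K + 4I has rows (1, -1); (2, 2)
w1 = Bv₀ = (-1, 2)
w2 = Bw1 = (-3, 2)
Bw2 = (-5, -2)
w2·Bw2 = 11; w2·w2 = 13; μ ≈ 11/13 = 0.846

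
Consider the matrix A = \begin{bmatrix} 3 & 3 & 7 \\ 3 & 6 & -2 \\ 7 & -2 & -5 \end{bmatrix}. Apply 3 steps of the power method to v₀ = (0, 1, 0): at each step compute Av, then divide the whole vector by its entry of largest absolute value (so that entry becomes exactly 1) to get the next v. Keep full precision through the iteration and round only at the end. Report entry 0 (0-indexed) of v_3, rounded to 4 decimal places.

1.0000

Av0 = (3.00000, 6.00000, -2.00000); divide by 6.00000 → v1 = (0.50000, 1.00000, -0.33333)
Av1 = (2.16667, 8.16667, 3.16667); divide by 8.16667 → v2 = (0.26531, 1.00000, 0.38776)
Av2 = (6.51020, 6.02041, -2.08163); divide by 6.51020 → v3 = (1.00000, 0.92476, -0.31975)
Requested entry of v3: 319/319 = 1.0000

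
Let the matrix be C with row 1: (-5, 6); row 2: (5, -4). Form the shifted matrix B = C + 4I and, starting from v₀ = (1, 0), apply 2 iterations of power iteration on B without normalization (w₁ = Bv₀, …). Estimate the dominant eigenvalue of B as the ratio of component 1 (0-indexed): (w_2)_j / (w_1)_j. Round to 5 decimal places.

μ ≈ -1.00000

B = C + 4I has rows (-1, 6); (5, 0)
w1 = Bv₀ = ((-1)·1 + 6·0; 5·1 + 0·0) = (-1, 5)
w2 = Bw1 = ((-1)·(-1) + 6·5; 5·(-1) + 0·5) = (31, -5)
Ratio: -5/5 = -1.00000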